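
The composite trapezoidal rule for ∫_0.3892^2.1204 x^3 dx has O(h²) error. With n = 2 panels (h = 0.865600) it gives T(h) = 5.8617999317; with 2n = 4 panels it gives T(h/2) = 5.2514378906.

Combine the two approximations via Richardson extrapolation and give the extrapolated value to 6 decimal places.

r = 2, so 2^r = 4.
4·5.2514378906 − 5.8617999317 = 15.1439516307
Denominator 4 − 1 = 3.
Extrapolated: 15.1439516307 / 3 = 5.0479838769
Correction |R − A(h/2)| = 2.035e-01; gap |A(h/2) − A(h)| = 6.104e-01.

5.047984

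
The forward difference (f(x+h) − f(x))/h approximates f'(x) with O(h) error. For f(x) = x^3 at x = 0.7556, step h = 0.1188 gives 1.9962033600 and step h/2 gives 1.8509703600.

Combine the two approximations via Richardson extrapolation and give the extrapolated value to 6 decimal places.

The method has order 1: 2^1 = 2.
Difference of the inputs: 1.8509703600 − 1.9962033600 = -0.1452330000
Correction (A(h/2) − A(h))/(2 − 1) = (-0.1452330000)/1 = -0.1452330000
R = A(h/2) + (A(h/2) − A(h))/1 = 1.8509703600 − 0.1452330000 = 1.7057373600

1.705737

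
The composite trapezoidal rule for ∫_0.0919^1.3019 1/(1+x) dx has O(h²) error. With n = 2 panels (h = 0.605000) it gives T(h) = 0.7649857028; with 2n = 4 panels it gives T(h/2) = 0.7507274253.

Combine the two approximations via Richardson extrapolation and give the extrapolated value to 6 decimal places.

0.745975

r = 2, so 2^r = 4.
Weighted: 3.0029097012 − 0.7649857028 = 2.2379239984
(4*0.7507274253 − 0.7649857028)/(4 − 1) = 0.7459746661
Gap between inputs: 1.426e-02; correction applied: −0.0047527592.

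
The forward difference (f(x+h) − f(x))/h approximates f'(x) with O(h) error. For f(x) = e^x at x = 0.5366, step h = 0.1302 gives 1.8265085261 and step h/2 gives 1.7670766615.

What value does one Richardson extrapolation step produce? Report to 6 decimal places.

1.707645

With r = 1 the leading error scales as h^1, so the weight is 2^1 = 2.
A(h/2) − A(h) = 1.7670766615 − 1.8265085261 = -0.0594318646
Divide by 2^1 − 1 = 1: (-0.0594318646)/1 = -0.0594318646
R = A(h/2) + (A(h/2) − A(h))/1 = 1.7670766615 − 0.0594318646 = 1.7076447969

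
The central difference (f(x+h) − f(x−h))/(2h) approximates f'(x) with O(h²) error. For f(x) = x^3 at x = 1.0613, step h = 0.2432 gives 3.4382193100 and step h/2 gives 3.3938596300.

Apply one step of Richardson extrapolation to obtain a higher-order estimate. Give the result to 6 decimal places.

3.379073

Error is O(h^2); halving h shrinks it by 2^2 = 4.
4*3.3938596300 − 3.4382193100 = 10.1372192100
(4*3.3938596300 − 3.4382193100)/(4 − 1) = 3.3790730700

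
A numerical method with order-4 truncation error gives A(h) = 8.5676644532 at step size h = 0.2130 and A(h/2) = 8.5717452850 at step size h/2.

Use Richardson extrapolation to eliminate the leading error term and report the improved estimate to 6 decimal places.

r = 4, so 2^r = 16.
Top: 16(8.5717452850) − (8.5676644532) = 128.5802601068
Denominator 16 − 1 = 15.
Extrapolated: 128.5802601068 / 15 = 8.5720173405
Gap between inputs: 4.081e-03; correction applied: +0.0002720555.

8.572017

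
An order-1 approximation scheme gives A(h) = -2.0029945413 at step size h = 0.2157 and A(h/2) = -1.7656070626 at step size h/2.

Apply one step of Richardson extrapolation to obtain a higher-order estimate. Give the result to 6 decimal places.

Method order is 1; weight 2^1 = 2.
Weighted: (-3.5312141252) − (-2.0029945413) = -1.5282195839
Divide by 2^1 − 1 = 1.
(2*(-1.7656070626) − (-2.0029945413))/(2 − 1) = -1.5282195839

-1.528220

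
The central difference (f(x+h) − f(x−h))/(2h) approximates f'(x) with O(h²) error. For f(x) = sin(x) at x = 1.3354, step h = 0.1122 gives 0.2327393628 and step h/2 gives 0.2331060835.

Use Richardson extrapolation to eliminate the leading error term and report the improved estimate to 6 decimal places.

0.233228

Error is O(h^2); halving h shrinks it by 2^2 = 4.
Weighted: 0.9324243340 − 0.2327393628 = 0.6996849712
Extrapolated: 0.6996849712 / 3 = 0.2332283237
Correction |R − A(h/2)| = 1.222e-04; gap |A(h/2) − A(h)| = 3.667e-04.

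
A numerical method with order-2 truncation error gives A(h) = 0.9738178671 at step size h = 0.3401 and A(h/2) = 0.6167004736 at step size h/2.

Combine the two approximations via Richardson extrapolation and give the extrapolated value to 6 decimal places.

0.497661

Error is O(h^2); halving h shrinks it by 2^2 = 4.
4 × 0.6167004736 = 2.4668018944; 2.4668018944 − 0.9738178671 = 1.4929840273
Denominator 4 − 1 = 3.
So the Richardson estimate is 0.4976613424.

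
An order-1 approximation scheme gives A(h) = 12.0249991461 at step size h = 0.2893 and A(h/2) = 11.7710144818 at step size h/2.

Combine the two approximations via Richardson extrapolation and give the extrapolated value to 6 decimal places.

r = 1, so 2^r = 2.
Top: 2(11.7710144818) − (12.0249991461) = 11.5170298175
R = 11.5170298175/1 = 11.5170298175

11.517030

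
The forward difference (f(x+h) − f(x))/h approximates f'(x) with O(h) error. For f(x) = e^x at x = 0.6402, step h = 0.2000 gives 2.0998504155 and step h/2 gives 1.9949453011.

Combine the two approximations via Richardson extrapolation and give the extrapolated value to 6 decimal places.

1.890040

Order 1 gives 2^r = 2 and 2^r − 1 = 1.
Weighted: 3.9898906022 − 2.0998504155 = 1.8900401867
Denominator 2 − 1 = 1.
Result: 1.8900401867
Correction |R − A(h/2)| = 1.049e-01; gap |A(h/2) − A(h)| = 1.049e-01.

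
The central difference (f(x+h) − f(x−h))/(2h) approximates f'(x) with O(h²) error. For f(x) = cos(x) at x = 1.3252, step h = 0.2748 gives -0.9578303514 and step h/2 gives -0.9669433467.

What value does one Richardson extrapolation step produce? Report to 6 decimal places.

Method order is 2; weight 2^2 = 4.
A(h/2) − A(h) = -0.9669433467 − (-0.9578303514) = -0.0091129953
Correction (A(h/2) − A(h))/(4 − 1) = (-0.0091129953)/3 = -0.0030376651
R = -0.9669433467 − 0.0030376651 = -0.9699810118

-0.969981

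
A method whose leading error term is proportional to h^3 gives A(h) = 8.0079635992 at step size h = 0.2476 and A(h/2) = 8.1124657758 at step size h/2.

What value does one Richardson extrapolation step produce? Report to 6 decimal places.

8.127395

Method order is 3; weight 2^3 = 8.
8*8.1124657758 = 64.8997262064; subtract 8.0079635992 → 56.8917626072
R = 56.8917626072/7 = 8.1273946582
Gap between inputs: 1.045e-01; correction applied: +0.0149288824.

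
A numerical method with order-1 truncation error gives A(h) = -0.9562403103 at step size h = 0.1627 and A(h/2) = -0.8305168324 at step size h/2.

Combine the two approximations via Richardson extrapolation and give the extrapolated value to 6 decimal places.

-0.704793

The method has order 1: 2^1 = 2.
2^1×A(h/2) = -1.6610336648; minus A(h) gives -0.7047933545.
R = (-0.7047933545)/1 = -0.7047933545
Correction |R − A(h/2)| = 1.257e-01; gap |A(h/2) − A(h)| = 1.257e-01.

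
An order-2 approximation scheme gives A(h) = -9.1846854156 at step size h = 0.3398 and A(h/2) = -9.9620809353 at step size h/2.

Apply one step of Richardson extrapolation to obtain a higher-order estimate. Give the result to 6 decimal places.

-10.221213

Error is O(h^2); halving h shrinks it by 2^2 = 4.
4 × (-9.9620809353) = -39.8483237412; subtract (-9.1846854156) → -30.6636383256
(4 × (-9.9620809353) − (-9.1846854156))/(4 − 1) = -10.2212127752
Correction |R − A(h/2)| = 2.591e-01; gap |A(h/2) − A(h)| = 7.774e-01.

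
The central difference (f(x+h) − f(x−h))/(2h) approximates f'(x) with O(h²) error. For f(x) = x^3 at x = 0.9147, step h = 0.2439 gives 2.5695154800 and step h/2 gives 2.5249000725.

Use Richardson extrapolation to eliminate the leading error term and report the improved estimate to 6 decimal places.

Method order is 2; weight 2^2 = 4.
4*2.5249000725 − 2.5695154800 = 7.5300848100
Divide by 2^2 − 1 = 3.
(4*2.5249000725 − 2.5695154800)/(4 − 1) = 2.5100282700

2.510028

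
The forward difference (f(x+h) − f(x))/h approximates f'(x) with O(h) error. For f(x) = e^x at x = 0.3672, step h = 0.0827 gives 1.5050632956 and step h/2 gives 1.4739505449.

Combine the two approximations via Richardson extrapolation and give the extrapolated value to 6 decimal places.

1.442838

With r = 1 the leading error scales as h^1, so the weight is 2^1 = 2.
Top: 2(1.4739505449) − (1.5050632956) = 1.4428377942
(2 × 1.4739505449 − 1.5050632956)/(2 − 1) = 1.4428377942
Shift from A(h/2): −0.0311127507.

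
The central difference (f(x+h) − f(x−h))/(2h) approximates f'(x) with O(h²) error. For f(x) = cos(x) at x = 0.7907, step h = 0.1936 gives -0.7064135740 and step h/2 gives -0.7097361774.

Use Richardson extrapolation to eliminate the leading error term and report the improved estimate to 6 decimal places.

-0.710844

r = 2, so 2^r = 4.
Weighted: (-2.8389447096) − (-0.7064135740) = -2.1325311356
(-2.1325311356) ÷ 3 = -0.7108437119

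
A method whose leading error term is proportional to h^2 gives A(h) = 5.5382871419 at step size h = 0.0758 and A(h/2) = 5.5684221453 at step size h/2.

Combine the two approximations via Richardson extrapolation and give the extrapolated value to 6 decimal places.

5.578467

r = 2: numerator weight 4, denominator 3.
Top: 4(5.5684221453) − (5.5382871419) = 16.7354014393
(4×5.5684221453 − 5.5382871419)/(4 − 1) = 5.5784671464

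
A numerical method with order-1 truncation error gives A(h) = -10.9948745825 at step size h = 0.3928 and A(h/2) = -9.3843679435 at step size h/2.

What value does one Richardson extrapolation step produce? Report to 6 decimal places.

-7.773861

r = 1, so 2^r = 2.
2^1*A(h/2) = -18.7687358870; minus A(h) gives -7.7738613045.
R = (-7.7738613045)/1 = -7.7738613045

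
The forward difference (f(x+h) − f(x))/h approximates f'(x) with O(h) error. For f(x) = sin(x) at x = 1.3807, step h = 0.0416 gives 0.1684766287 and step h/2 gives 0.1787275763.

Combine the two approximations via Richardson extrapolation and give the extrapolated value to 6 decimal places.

Leading term ∝ h^1; use weight 2 = 2^1.
Numerator 2 × A(h/2) − A(h) = 2 × 0.1787275763 − 0.1684766287 = 0.1889785239
R = 0.1889785239/1 = 0.1889785239

0.188979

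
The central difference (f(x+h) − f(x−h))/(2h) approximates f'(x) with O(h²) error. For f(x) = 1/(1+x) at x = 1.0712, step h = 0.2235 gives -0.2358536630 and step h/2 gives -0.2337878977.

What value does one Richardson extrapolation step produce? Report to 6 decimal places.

-0.233099

Leading term ∝ h^2; use weight 4 = 2^2.
2^2·A(h/2) = -0.9351515908; minus A(h) gives -0.6992979278.
R = (-0.6992979278)/3 = -0.2330993093
Correction |R − A(h/2)| = 6.886e-04; gap |A(h/2) − A(h)| = 2.066e-03.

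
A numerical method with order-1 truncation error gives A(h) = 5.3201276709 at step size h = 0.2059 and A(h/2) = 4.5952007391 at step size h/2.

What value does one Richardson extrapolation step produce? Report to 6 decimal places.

With r = 1 the leading error scales as h^1, so the weight is 2^1 = 2.
2 × 4.5952007391 = 9.1904014782; 9.1904014782 − 5.3201276709 = 3.8702738073
R = 3.8702738073/1 = 3.8702738073
Gap between inputs: 7.249e-01; correction applied: −0.7249269318.

3.870274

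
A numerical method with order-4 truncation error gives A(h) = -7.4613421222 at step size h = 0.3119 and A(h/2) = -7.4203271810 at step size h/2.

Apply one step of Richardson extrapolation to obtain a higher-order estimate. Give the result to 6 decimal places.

-7.417593

The method has order 4: 2^4 = 16.
A(h/2) − A(h) = -7.4203271810 − (-7.4613421222) = 0.0410149412
Divide by 2^4 − 1 = 15: 0.0410149412/15 = 0.0027343294
R = A(h/2) + (A(h/2) − A(h))/15 = -7.4203271810 + 0.0027343294 = -7.4175928516
Gap between inputs: 4.101e-02; correction applied: +0.0027343294.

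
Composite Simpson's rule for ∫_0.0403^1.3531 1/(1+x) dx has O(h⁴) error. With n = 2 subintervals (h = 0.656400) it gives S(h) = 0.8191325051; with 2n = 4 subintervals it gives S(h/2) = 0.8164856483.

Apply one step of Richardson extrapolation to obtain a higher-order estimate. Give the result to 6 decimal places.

Order 4 gives 2^r = 16 and 2^r − 1 = 15.
Numerator 16×A(h/2) − A(h) = 16×0.8164856483 − 0.8191325051 = 12.2446378677
Divide by 2^4 − 1 = 15.
(16×0.8164856483 − 0.8191325051)/(16 − 1) = 0.8163091912

0.816309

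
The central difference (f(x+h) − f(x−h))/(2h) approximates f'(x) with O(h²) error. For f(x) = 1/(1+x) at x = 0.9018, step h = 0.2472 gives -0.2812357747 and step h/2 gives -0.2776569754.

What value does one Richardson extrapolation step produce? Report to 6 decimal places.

The method has order 2: 2^2 = 4.
Weighted: (-1.1106279016) − (-0.2812357747) = -0.8293921269
R = (-0.8293921269)/3 = -0.2764640423
Correction |R − A(h/2)| = 1.193e-03; gap |A(h/2) − A(h)| = 3.579e-03.

-0.276464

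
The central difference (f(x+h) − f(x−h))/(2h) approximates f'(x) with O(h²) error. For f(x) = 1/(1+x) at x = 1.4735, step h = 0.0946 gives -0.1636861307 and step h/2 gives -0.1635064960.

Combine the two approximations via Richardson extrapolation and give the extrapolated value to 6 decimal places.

-0.163447

The method has order 2: 2^2 = 4.
A(h/2) − A(h) = -0.1635064960 − (-0.1636861307) = 0.0001796347
Correction (A(h/2) − A(h))/(4 − 1) = 0.0001796347/3 = 0.0000598782
R = -0.1635064960 + 0.0000598782 = -0.1634466178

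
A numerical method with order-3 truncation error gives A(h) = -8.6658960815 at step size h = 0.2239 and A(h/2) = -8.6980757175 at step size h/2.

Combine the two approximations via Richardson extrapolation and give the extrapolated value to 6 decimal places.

r = 3, so 2^r = 8.
Weighted: (-69.5846057400) − (-8.6658960815) = -60.9187096585
(8·(-8.6980757175) − (-8.6658960815))/(8 − 1) = -8.7026728084

-8.702673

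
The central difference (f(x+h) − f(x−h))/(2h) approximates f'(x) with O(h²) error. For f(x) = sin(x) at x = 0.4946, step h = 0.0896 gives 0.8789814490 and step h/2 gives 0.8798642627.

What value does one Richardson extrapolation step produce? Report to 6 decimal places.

0.880159

Error is O(h^2); halving h shrinks it by 2^2 = 4.
Top: 4(0.8798642627) − (0.8789814490) = 2.6404756018
Divide by 2^2 − 1 = 3.
2.6404756018 ÷ 3 = 0.8801585339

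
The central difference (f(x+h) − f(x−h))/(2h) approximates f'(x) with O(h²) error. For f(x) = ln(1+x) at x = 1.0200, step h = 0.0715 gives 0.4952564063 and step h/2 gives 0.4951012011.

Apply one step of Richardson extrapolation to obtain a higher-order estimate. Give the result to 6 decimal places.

Leading term ∝ h^2; use weight 4 = 2^2.
4*0.4951012011 − 0.4952564063 = 1.4851483981
Divide by 2^2 − 1 = 3.
R = 1.4851483981/3 = 0.4950494660

0.495049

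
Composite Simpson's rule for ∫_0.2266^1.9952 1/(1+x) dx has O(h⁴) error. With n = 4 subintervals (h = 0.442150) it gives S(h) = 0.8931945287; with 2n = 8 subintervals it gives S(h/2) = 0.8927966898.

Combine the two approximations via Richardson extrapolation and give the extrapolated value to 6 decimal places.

With r = 4 the leading error scales as h^4, so the weight is 2^4 = 16.
2^4 × A(h/2) = 14.2847470368; minus A(h) gives 13.3915525081.
R = 13.3915525081/15 = 0.8927701672
Correction |R − A(h/2)| = 2.652e-05; gap |A(h/2) − A(h)| = 3.978e-04.

0.892770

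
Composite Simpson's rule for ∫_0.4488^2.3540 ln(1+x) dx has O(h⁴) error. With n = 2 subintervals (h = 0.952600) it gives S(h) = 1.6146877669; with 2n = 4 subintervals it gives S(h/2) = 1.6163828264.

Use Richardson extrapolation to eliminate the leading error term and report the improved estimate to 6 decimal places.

Error is O(h^4); halving h shrinks it by 2^4 = 16.
Top: 16(1.6163828264) − (1.6146877669) = 24.2474374555
24.2474374555 ÷ 15 = 1.6164958304

1.616496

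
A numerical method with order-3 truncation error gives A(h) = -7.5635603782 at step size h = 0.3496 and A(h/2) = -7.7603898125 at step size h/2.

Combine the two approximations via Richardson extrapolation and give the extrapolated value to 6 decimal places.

-7.788508

Order 3 gives 2^r = 8 and 2^r − 1 = 7.
8·(-7.7603898125) = -62.0831185000; subtract (-7.5635603782) → -54.5195581218
Divide by 2^3 − 1 = 7.
So the Richardson estimate is -7.7885083031.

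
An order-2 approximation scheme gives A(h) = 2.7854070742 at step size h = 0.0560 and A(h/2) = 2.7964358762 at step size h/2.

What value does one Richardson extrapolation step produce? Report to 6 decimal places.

With r = 2 the leading error scales as h^2, so the weight is 2^2 = 4.
Top: 4(2.7964358762) − (2.7854070742) = 8.4003364306
R = 8.4003364306/3 = 2.8001121435
Correction |R − A(h/2)| = 3.676e-03; gap |A(h/2) − A(h)| = 1.103e-02.

2.800112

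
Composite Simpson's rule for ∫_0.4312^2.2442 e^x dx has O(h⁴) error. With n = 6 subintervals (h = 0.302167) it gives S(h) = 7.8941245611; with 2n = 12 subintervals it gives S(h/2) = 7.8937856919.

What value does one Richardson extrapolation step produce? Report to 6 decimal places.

Error is O(h^4); halving h shrinks it by 2^4 = 16.
Numerator 16 × A(h/2) − A(h) = 16 × 7.8937856919 − 7.8941245611 = 118.4064465093
118.4064465093 ÷ 15 = 7.8937631006
Gap between inputs: 3.389e-04; correction applied: −0.0000225913.

7.893763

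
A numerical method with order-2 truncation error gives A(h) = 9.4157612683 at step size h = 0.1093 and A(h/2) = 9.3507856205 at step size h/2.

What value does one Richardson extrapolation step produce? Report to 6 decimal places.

With r = 2 the leading error scales as h^2, so the weight is 2^2 = 4.
Numerator 4 × A(h/2) − A(h) = 4 × 9.3507856205 − 9.4157612683 = 27.9873812137
27.9873812137 ÷ 3 = 9.3291270712
Gap between inputs: 6.498e-02; correction applied: −0.0216585493.

9.329127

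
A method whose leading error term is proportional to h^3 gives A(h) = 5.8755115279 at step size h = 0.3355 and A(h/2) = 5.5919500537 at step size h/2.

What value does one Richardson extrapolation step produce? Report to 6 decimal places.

Leading term ∝ h^3; use weight 8 = 2^3.
Top: 8(5.5919500537) − (5.8755115279) = 38.8600889017
Divide by 2^3 − 1 = 7.
Extrapolated: 38.8600889017 / 7 = 5.5514412717
Gap between inputs: 2.836e-01; correction applied: −0.0405087820.

5.551441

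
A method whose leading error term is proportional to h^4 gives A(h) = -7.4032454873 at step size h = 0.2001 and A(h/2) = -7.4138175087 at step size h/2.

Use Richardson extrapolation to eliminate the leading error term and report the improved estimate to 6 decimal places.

-7.414522

The method has order 4: 2^4 = 16.
Numerator 16 × A(h/2) − A(h) = 16 × (-7.4138175087) − (-7.4032454873) = -111.2178346519
Denominator 16 − 1 = 15.
R = (-111.2178346519)/15 = -7.4145223101
Correction |R − A(h/2)| = 7.048e-04; gap |A(h/2) − A(h)| = 1.057e-02.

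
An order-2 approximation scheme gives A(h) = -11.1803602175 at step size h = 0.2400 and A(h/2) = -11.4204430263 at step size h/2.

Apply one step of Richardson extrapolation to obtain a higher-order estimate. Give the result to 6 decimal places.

The method has order 2: 2^2 = 4.
2^2·A(h/2) = -45.6817721052; minus A(h) gives -34.5014118877.
Extrapolated: (-34.5014118877) / 3 = -11.5004706292

-11.500471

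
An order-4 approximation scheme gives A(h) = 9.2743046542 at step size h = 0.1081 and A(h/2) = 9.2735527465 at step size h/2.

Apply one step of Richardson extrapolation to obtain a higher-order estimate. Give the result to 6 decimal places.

Method order is 4; weight 2^4 = 16.
2^4×A(h/2) = 148.3768439440; minus A(h) gives 139.1025392898.
139.1025392898 ÷ 15 = 9.2735026193
Gap between inputs: 7.519e-04; correction applied: −0.0000501272.

9.273503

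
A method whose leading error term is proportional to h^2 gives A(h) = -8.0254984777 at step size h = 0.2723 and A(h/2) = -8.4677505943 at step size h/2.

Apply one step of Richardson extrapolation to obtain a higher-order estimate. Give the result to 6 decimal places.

Leading term ∝ h^2; use weight 4 = 2^2.
4×(-8.4677505943) = -33.8710023772; (-33.8710023772) − (-8.0254984777) = -25.8455038995
Denominator 4 − 1 = 3.
So the Richardson estimate is -8.6151679665.

-8.615168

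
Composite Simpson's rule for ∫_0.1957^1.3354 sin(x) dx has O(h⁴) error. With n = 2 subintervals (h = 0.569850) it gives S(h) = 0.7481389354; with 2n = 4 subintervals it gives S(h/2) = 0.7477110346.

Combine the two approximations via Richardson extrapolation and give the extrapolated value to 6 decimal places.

0.747683

Method order is 4; weight 2^4 = 16.
2^4·A(h/2) = 11.9633765536; minus A(h) gives 11.2152376182.
11.2152376182 ÷ 15 = 0.7476825079
Shift from A(h/2): −0.0000285267.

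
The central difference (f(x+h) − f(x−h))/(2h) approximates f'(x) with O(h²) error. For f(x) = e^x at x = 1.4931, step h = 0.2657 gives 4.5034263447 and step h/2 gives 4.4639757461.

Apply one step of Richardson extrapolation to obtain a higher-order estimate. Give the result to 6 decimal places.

4.450826

Error is O(h^2); halving h shrinks it by 2^2 = 4.
4×4.4639757461 = 17.8559029844; 17.8559029844 − 4.5034263447 = 13.3524766397
13.3524766397 ÷ 3 = 4.4508255466
Shift from A(h/2): −0.0131501995.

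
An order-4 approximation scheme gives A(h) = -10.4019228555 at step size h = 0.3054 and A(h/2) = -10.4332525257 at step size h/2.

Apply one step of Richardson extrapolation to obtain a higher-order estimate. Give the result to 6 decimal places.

With r = 4 the leading error scales as h^4, so the weight is 2^4 = 16.
Numerator 16·A(h/2) − A(h) = 16·(-10.4332525257) − (-10.4019228555) = -156.5301175557
Denominator 16 − 1 = 15.
So the Richardson estimate is -10.4353411704.

-10.435341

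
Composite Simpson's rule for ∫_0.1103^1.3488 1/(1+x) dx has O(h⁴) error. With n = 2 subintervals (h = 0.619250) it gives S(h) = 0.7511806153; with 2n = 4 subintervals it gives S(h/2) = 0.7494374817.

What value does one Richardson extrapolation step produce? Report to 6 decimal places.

r = 4, so 2^r = 16.
Difference of the inputs: 0.7494374817 − 0.7511806153 = -0.0017431336
Correction (A(h/2) − A(h))/(16 − 1) = (-0.0017431336)/15 = -0.0001162089
R = 0.7494374817 − 0.0001162089 = 0.7493212728

0.749321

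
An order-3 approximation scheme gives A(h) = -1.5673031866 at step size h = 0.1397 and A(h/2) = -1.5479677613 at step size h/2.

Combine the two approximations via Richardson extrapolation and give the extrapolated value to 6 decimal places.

The method has order 3: 2^3 = 8.
Top: 8(-1.5479677613) − (-1.5673031866) = -10.8164389038
(8 × (-1.5479677613) − (-1.5673031866))/(8 − 1) = -1.5452055577
Shift from A(h/2): +0.0027622036.

-1.545206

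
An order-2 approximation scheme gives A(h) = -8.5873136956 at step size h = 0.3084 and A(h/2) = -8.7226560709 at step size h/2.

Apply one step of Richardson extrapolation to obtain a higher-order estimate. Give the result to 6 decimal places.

With r = 2 the leading error scales as h^2, so the weight is 2^2 = 4.
4 × (-8.7226560709) − (-8.5873136956) = -26.3033105880
Extrapolated: (-26.3033105880) / 3 = -8.7677701960
Correction |R − A(h/2)| = 4.511e-02; gap |A(h/2) − A(h)| = 1.353e-01.

-8.767770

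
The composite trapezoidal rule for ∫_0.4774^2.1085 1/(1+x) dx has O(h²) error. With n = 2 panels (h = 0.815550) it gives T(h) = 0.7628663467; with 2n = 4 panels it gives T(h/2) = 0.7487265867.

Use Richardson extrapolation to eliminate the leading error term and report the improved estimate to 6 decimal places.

0.744013

Method order is 2; weight 2^2 = 4.
A(h/2) − A(h) = 0.7487265867 − 0.7628663467 = -0.0141397600
Correction (A(h/2) − A(h))/(4 − 1) = (-0.0141397600)/3 = -0.0047132533
R = 0.7487265867 − 0.0047132533 = 0.7440133334
Gap between inputs: 1.414e-02; correction applied: −0.0047132533.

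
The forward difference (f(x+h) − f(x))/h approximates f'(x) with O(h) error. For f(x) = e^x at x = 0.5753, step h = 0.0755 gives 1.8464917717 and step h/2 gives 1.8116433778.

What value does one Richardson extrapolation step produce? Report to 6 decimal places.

r = 1: numerator weight 2, denominator 1.
A(h/2) − A(h) = 1.8116433778 − 1.8464917717 = -0.0348483939
Correction (A(h/2) − A(h))/(2 − 1) = (-0.0348483939)/1 = -0.0348483939
R = A(h/2) + (A(h/2) − A(h))/1 = 1.8116433778 − 0.0348483939 = 1.7767949839
Gap between inputs: 3.485e-02; correction applied: −0.0348483939.

1.776795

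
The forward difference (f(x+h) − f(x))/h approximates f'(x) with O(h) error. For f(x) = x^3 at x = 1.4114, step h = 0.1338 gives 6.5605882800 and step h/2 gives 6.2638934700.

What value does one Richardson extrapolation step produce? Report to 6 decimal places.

5.967199

With r = 1 the leading error scales as h^1, so the weight is 2^1 = 2.
A(h/2) − A(h) = 6.2638934700 − 6.5605882800 = -0.2966948100
Correction (A(h/2) − A(h))/(2 − 1) = (-0.2966948100)/1 = -0.2966948100
R = A(h/2) + (A(h/2) − A(h))/1 = 6.2638934700 − 0.2966948100 = 5.9671986600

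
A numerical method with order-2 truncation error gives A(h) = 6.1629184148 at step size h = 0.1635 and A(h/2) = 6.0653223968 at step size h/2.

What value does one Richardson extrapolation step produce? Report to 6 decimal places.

6.032790

Order 2 gives 2^r = 4 and 2^r − 1 = 3.
Weighted: 24.2612895872 − 6.1629184148 = 18.0983711724
Divide by 2^2 − 1 = 3.
Extrapolated: 18.0983711724 / 3 = 6.0327903908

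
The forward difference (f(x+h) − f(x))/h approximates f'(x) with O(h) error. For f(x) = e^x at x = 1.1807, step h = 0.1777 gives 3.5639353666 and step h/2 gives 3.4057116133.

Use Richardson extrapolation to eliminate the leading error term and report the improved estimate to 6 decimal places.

3.247488

Leading term ∝ h^1; use weight 2 = 2^1.
2*3.4057116133 = 6.8114232266; 6.8114232266 − 3.5639353666 = 3.2474878600
Extrapolated: 3.2474878600 / 1 = 3.2474878600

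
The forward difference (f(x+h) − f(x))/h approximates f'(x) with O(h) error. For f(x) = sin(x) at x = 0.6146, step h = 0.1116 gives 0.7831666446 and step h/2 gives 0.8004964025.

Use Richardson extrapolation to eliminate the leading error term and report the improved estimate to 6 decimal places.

0.817826

Method order is 1; weight 2^1 = 2.
Difference of the inputs: 0.8004964025 − 0.7831666446 = 0.0173297579
Divide by 2^1 − 1 = 1: 0.0173297579/1 = 0.0173297579
R = A(h/2) + (A(h/2) − A(h))/1 = 0.8004964025 + 0.0173297579 = 0.8178261604
Gap between inputs: 1.733e-02; correction applied: +0.0173297579.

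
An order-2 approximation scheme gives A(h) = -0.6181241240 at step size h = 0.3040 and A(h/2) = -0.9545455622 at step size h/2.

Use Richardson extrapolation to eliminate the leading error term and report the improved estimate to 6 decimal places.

-1.066686

Error is O(h^2); halving h shrinks it by 2^2 = 4.
Top: 4(-0.9545455622) − (-0.6181241240) = -3.2000581248
(4*(-0.9545455622) − (-0.6181241240))/(4 − 1) = -1.0666860416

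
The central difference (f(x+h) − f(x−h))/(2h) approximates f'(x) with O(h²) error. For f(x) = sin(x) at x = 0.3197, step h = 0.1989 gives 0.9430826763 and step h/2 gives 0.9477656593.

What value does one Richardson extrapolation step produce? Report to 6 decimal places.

Order 2 gives 2^r = 4 and 2^r − 1 = 3.
Weighted: 3.7910626372 − 0.9430826763 = 2.8479799609
Denominator 4 − 1 = 3.
Extrapolated: 2.8479799609 / 3 = 0.9493266536

0.949327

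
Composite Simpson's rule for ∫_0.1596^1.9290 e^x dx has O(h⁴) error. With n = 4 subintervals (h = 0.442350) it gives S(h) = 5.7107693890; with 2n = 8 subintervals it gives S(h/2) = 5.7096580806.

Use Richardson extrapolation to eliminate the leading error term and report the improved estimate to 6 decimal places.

r = 4: numerator weight 16, denominator 15.
Weighted: 91.3545292896 − 5.7107693890 = 85.6437599006
85.6437599006 ÷ 15 = 5.7095839934
Gap between inputs: 1.111e-03; correction applied: −0.0000740872.

5.709584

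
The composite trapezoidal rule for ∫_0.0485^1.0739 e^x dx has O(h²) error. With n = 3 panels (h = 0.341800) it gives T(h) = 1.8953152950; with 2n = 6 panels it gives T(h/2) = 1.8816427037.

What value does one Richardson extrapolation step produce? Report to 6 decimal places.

With r = 2 the leading error scales as h^2, so the weight is 2^2 = 4.
Weighted: 7.5265708148 − 1.8953152950 = 5.6312555198
Denominator 4 − 1 = 3.
Result: 1.8770851733

1.877085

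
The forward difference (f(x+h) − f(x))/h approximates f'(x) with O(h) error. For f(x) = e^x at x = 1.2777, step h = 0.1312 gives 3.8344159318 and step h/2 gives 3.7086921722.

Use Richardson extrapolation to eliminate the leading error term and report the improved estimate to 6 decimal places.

3.582968

Order 1 gives 2^r = 2 and 2^r − 1 = 1.
Numerator 2·A(h/2) − A(h) = 2·3.7086921722 − 3.8344159318 = 3.5829684126
Denominator 2 − 1 = 1.
Extrapolated: 3.5829684126 / 1 = 3.5829684126
Gap between inputs: 1.257e-01; correction applied: −0.1257237596.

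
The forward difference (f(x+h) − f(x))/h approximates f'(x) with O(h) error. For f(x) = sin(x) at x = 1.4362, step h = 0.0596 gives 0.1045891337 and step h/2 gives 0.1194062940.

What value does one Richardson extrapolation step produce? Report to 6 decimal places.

r = 1: numerator weight 2, denominator 1.
2·0.1194062940 − 0.1045891337 = 0.1342234543
Divide by 2^1 − 1 = 1.
So the Richardson estimate is 0.1342234543.
Gap between inputs: 1.482e-02; correction applied: +0.0148171603.

0.134223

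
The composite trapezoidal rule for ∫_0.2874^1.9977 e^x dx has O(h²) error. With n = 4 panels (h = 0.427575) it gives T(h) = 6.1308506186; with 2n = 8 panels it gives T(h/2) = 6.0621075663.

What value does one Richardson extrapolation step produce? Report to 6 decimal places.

Order 2 gives 2^r = 4 and 2^r − 1 = 3.
Numerator 4 × A(h/2) − A(h) = 4 × 6.0621075663 − 6.1308506186 = 18.1175796466
Divide by 2^2 − 1 = 3.
18.1175796466 ÷ 3 = 6.0391932155

6.039193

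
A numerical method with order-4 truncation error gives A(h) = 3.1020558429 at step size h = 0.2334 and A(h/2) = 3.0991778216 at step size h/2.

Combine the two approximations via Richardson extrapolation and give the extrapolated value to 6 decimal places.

3.098986

With r = 4 the leading error scales as h^4, so the weight is 2^4 = 16.
16·3.0991778216 = 49.5868451456; subtract 3.1020558429 → 46.4847893027
(16·3.0991778216 − 3.1020558429)/(16 − 1) = 3.0989859535
Shift from A(h/2): −0.0001918681.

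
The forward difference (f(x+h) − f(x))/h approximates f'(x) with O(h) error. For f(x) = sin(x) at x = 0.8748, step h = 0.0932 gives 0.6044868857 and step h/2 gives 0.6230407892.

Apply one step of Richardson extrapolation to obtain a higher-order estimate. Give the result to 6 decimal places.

The method has order 1: 2^1 = 2.
Weighted: 1.2460815784 − 0.6044868857 = 0.6415946927
Extrapolated: 0.6415946927 / 1 = 0.6415946927

0.641595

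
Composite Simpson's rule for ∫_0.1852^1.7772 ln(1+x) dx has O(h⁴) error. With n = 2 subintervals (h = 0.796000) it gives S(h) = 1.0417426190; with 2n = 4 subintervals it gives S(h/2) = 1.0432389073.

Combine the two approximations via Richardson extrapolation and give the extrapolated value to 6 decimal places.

r = 4, so 2^r = 16.
16·1.0432389073 − 1.0417426190 = 15.6500798978
Divide by 2^4 − 1 = 15.
So the Richardson estimate is 1.0433386599.
Correction |R − A(h/2)| = 9.975e-05; gap |A(h/2) − A(h)| = 1.496e-03.

1.043339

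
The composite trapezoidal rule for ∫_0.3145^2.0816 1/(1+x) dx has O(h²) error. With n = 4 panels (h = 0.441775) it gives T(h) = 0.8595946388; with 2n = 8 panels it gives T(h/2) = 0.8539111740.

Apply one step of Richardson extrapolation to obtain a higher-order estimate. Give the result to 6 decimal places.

0.852017

r = 2: numerator weight 4, denominator 3.
Difference of the inputs: 0.8539111740 − 0.8595946388 = -0.0056834648
Divide by 2^2 − 1 = 3: (-0.0056834648)/3 = -0.0018944883
R = 0.8539111740 − 0.0018944883 = 0.8520166857
Correction |R − A(h/2)| = 1.894e-03; gap |A(h/2) − A(h)| = 5.683e-03.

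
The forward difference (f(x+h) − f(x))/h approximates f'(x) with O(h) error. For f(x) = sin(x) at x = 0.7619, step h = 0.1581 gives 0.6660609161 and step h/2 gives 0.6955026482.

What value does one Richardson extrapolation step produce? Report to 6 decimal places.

Error is O(h^1); halving h shrinks it by 2^1 = 2.
Weighted: 1.3910052964 − 0.6660609161 = 0.7249443803
Divide by 2^1 − 1 = 1.
0.7249443803 ÷ 1 = 0.7249443803

0.724944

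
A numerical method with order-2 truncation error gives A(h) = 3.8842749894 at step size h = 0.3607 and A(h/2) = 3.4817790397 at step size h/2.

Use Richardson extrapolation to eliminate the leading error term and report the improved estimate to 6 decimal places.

3.347614

With r = 2 the leading error scales as h^2, so the weight is 2^2 = 4.
2^2×A(h/2) = 13.9271161588; minus A(h) gives 10.0428411694.
10.0428411694 ÷ 3 = 3.3476137231
Gap between inputs: 4.025e-01; correction applied: −0.1341653166.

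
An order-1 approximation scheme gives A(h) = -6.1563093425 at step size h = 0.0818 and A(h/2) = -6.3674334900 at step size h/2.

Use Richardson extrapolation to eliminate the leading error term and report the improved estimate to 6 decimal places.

The method has order 1: 2^1 = 2.
2^1*A(h/2) = -12.7348669800; minus A(h) gives -6.5785576375.
Divide by 2^1 − 1 = 1.
So the Richardson estimate is -6.5785576375.
Gap between inputs: 2.111e-01; correction applied: −0.2111241475.

-6.578558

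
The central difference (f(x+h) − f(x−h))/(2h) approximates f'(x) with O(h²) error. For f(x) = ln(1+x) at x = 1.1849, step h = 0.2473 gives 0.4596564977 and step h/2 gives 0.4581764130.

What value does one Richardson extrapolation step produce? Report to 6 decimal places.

0.457683

Order 2 gives 2^r = 4 and 2^r − 1 = 3.
4×0.4581764130 − 0.4596564977 = 1.3730491543
Divide by 2^2 − 1 = 3.
R = 1.3730491543/3 = 0.4576830514
Correction |R − A(h/2)| = 4.934e-04; gap |A(h/2) − A(h)| = 1.480e-03.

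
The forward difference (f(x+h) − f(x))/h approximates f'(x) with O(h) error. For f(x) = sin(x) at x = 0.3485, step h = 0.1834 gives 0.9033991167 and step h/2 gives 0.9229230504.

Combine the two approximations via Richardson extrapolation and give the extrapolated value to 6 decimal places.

The method has order 1: 2^1 = 2.
A(h/2) − A(h) = 0.9229230504 − 0.9033991167 = 0.0195239337
Divide by 2^1 − 1 = 1: 0.0195239337/1 = 0.0195239337
R = 0.9229230504 + 0.0195239337 = 0.9424469841

0.942447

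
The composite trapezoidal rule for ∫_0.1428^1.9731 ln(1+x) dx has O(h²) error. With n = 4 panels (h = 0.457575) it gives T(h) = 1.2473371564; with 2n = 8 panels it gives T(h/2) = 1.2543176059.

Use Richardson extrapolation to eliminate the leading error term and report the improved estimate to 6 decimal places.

1.256644

The method has order 2: 2^2 = 4.
Top: 4(1.2543176059) − (1.2473371564) = 3.7699332672
Denominator 4 − 1 = 3.
So the Richardson estimate is 1.2566444224.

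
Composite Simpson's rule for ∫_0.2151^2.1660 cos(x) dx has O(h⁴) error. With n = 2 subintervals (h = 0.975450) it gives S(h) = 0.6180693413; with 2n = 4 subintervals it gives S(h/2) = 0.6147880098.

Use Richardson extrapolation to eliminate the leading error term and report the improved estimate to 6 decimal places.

r = 4, so 2^r = 16.
Numerator 16*A(h/2) − A(h) = 16*0.6147880098 − 0.6180693413 = 9.2185388155
Divide by 2^4 − 1 = 15.
R = 9.2185388155/15 = 0.6145692544
Correction |R − A(h/2)| = 2.188e-04; gap |A(h/2) − A(h)| = 3.281e-03.

0.614569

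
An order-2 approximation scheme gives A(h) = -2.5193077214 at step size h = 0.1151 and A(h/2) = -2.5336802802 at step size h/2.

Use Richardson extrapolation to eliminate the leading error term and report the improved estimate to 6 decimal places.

-2.538471

Order 2 gives 2^r = 4 and 2^r − 1 = 3.
4×(-2.5336802802) − (-2.5193077214) = -7.6154133994
(4×(-2.5336802802) − (-2.5193077214))/(4 − 1) = -2.5384711331
Correction |R − A(h/2)| = 4.791e-03; gap |A(h/2) − A(h)| = 1.437e-02.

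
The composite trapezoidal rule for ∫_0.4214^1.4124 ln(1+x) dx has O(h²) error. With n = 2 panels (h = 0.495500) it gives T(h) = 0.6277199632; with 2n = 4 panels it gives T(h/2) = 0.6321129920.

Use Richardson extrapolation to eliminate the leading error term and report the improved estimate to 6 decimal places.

0.633577

Method order is 2; weight 2^2 = 4.
4 × 0.6321129920 − 0.6277199632 = 1.9007320048
Denominator 4 − 1 = 3.
Extrapolated: 1.9007320048 / 3 = 0.6335773349
Correction |R − A(h/2)| = 1.464e-03; gap |A(h/2) − A(h)| = 4.393e-03.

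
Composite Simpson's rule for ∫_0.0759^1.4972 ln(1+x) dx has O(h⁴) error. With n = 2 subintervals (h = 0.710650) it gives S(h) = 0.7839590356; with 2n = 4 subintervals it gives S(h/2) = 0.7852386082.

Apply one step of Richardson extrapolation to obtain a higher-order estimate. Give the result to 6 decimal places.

0.785324

Error is O(h^4); halving h shrinks it by 2^4 = 16.
16×0.7852386082 − 0.7839590356 = 11.7798586956
Extrapolated: 11.7798586956 / 15 = 0.7853239130
Correction |R − A(h/2)| = 8.530e-05; gap |A(h/2) − A(h)| = 1.280e-03.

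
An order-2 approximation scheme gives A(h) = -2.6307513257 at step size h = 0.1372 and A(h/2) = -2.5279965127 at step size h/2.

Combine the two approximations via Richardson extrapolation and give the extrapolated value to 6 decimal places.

r = 2, so 2^r = 4.
A(h/2) − A(h) = -2.5279965127 − (-2.6307513257) = 0.1027548130
Divide by 2^2 − 1 = 3: 0.1027548130/3 = 0.0342516043
R = -2.5279965127 + 0.0342516043 = -2.4937449084
Correction |R − A(h/2)| = 3.425e-02; gap |A(h/2) − A(h)| = 1.028e-01.

-2.493745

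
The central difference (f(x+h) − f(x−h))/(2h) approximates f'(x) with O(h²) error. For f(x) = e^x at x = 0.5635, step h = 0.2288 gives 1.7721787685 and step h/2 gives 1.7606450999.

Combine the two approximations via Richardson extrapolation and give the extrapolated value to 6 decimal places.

r = 2, so 2^r = 4.
4*1.7606450999 = 7.0425803996; 7.0425803996 − 1.7721787685 = 5.2704016311
Denominator 4 − 1 = 3.
Extrapolated: 5.2704016311 / 3 = 1.7568005437
Shift from A(h/2): −0.0038445562.

1.756801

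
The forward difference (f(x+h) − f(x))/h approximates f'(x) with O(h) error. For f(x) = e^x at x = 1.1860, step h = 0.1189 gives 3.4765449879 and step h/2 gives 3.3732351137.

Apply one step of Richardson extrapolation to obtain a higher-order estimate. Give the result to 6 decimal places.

3.269925

Order 1 gives 2^r = 2 and 2^r − 1 = 1.
2*3.3732351137 − 3.4765449879 = 3.2699252395
Denominator 2 − 1 = 1.
Extrapolated: 3.2699252395 / 1 = 3.2699252395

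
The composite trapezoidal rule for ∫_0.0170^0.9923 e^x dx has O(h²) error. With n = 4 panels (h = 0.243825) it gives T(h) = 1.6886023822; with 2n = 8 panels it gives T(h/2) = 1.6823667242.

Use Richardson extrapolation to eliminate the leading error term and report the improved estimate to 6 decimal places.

Method order is 2; weight 2^2 = 4.
Top: 4(1.6823667242) − (1.6886023822) = 5.0408645146
Extrapolated: 5.0408645146 / 3 = 1.6802881715
Gap between inputs: 6.236e-03; correction applied: −0.0020785527.

1.680288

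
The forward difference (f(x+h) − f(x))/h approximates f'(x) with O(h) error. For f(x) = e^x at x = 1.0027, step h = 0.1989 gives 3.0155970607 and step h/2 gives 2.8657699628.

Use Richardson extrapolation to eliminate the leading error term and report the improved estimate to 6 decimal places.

Error is O(h^1); halving h shrinks it by 2^1 = 2.
2·2.8657699628 − 3.0155970607 = 2.7159428649
Divide by 2^1 − 1 = 1.
Extrapolated: 2.7159428649 / 1 = 2.7159428649

2.715943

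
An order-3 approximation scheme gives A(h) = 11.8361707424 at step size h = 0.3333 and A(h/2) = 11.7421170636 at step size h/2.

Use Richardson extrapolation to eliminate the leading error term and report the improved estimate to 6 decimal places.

11.728681

With r = 3 the leading error scales as h^3, so the weight is 2^3 = 8.
Weighted: 93.9369365088 − 11.8361707424 = 82.1007657664
Divide by 2^3 − 1 = 7.
So the Richardson estimate is 11.7286808238.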